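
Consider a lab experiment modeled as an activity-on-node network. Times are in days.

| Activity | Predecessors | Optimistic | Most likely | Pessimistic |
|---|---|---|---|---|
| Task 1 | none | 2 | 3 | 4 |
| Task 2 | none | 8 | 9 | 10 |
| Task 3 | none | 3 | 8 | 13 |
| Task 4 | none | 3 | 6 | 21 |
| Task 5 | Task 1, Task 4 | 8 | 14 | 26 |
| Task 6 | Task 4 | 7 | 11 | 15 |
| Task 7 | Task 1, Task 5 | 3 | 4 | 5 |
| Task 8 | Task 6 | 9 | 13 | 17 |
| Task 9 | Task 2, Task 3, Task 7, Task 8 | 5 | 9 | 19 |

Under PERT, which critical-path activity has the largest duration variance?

te_Task 1 = (2 + 4·3 + 4)/6 = 18/6 = 3; σ²_Task 1 = ((4−2)/6)² = 0.111
te_Task 2 = (8 + 4·9 + 10)/6 = 54/6 = 9; σ²_Task 2 = ((10−8)/6)² = 0.111
te_Task 3 = (3 + 4·8 + 13)/6 = 48/6 = 8; σ²_Task 3 = ((13−3)/6)² = 2.778
te_Task 4 = (3 + 4·6 + 21)/6 = 48/6 = 8; σ²_Task 4 = ((21−3)/6)² = 9.000
te_Task 5 = (8 + 4·14 + 26)/6 = 90/6 = 15; σ²_Task 5 = ((26−8)/6)² = 9.000
te_Task 6 = (7 + 4·11 + 15)/6 = 66/6 = 11; σ²_Task 6 = ((15−7)/6)² = 1.778
te_Task 7 = (3 + 4·4 + 5)/6 = 24/6 = 4; σ²_Task 7 = ((5−3)/6)² = 0.111
te_Task 8 = (9 + 4·13 + 17)/6 = 78/6 = 13; σ²_Task 8 = ((17−9)/6)² = 1.778
te_Task 9 = (5 + 4·9 + 19)/6 = 60/6 = 10; σ²_Task 9 = ((19−5)/6)² = 5.444

Forward pass:
ES_Task 1 = 0; EF_Task 1 = 3
ES_Task 2 = 0; EF_Task 2 = 9
ES_Task 3 = 0; EF_Task 3 = 8
ES_Task 4 = 0; EF_Task 4 = 8
ES_Task 5 = max(EF_Task 1=3, EF_Task 4=8) = 8; EF_Task 5 = 8+15 = 23
ES_Task 6 = 8; EF_Task 6 = 8+11 = 19
ES_Task 7 = max(EF_Task 1=3, EF_Task 5=23) = 23; EF_Task 7 = 23+4 = 27
ES_Task 8 = 19; EF_Task 8 = 19+13 = 32
ES_Task 9 = max(EF_Task 2=9, EF_Task 3=8, EF_Task 7=27, EF_Task 8=32) = 32; EF_Task 9 = 32+10 = 42
Expected project duration μ = 42 days. Critical path: Task 4 → Task 6 → Task 8 → Task 9.

Variances on critical path: σ²_Task 4=9.000, σ²_Task 6=1.778, σ²_Task 8=1.778, σ²_Task 9=5.444.
Largest is σ²_Task 4 = 9.000.

Task 4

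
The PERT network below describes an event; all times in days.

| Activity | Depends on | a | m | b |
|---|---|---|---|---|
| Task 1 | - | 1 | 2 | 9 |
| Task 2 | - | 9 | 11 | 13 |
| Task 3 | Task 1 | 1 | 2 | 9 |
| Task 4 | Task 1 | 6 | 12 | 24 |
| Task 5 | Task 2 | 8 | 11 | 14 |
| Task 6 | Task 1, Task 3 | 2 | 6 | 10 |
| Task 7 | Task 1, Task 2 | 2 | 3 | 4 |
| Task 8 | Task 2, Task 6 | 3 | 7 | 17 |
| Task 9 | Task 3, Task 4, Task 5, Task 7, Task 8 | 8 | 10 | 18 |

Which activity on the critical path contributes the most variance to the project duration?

Task 9

te_Task 1 = (1 + 4·2 + 9)/6 = 18/6 = 3; σ²_Task 1 = ((9−1)/6)² = 1.778
te_Task 2 = (9 + 4·11 + 13)/6 = 66/6 = 11; σ²_Task 2 = ((13−9)/6)² = 0.444
te_Task 3 = (1 + 4·2 + 9)/6 = 18/6 = 3; σ²_Task 3 = ((9−1)/6)² = 1.778
te_Task 4 = (6 + 4·12 + 24)/6 = 78/6 = 13; σ²_Task 4 = ((24−6)/6)² = 9.000
te_Task 5 = (8 + 4·11 + 14)/6 = 66/6 = 11; σ²_Task 5 = ((14−8)/6)² = 1.000
te_Task 6 = (2 + 4·6 + 10)/6 = 36/6 = 6; σ²_Task 6 = ((10−2)/6)² = 1.778
te_Task 7 = (2 + 4·3 + 4)/6 = 18/6 = 3; σ²_Task 7 = ((4−2)/6)² = 0.111
te_Task 8 = (3 + 4·7 + 17)/6 = 48/6 = 8; σ²_Task 8 = ((17−3)/6)² = 5.444
te_Task 9 = (8 + 4·10 + 18)/6 = 66/6 = 11; σ²_Task 9 = ((18−8)/6)² = 2.778

Forward pass:
ES_Task 1 = 0; EF_Task 1 = 3
ES_Task 2 = 0; EF_Task 2 = 11
ES_Task 3 = 3; EF_Task 3 = 3+3 = 6
ES_Task 4 = 3; EF_Task 4 = 3+13 = 16
ES_Task 5 = 11; EF_Task 5 = 11+11 = 22
ES_Task 6 = max(EF_Task 1=3, EF_Task 3=6) = 6; EF_Task 6 = 6+6 = 12
ES_Task 7 = max(EF_Task 1=3, EF_Task 2=11) = 11; EF_Task 7 = 11+3 = 14
ES_Task 8 = max(EF_Task 2=11, EF_Task 6=12) = 12; EF_Task 8 = 12+8 = 20
ES_Task 9 = max(EF_Task 3=6, EF_Task 4=16, EF_Task 5=22, EF_Task 7=14, EF_Task 8=20) = 22; EF_Task 9 = 22+11 = 33
Expected project duration μ = 33 days. Critical path: Task 2 → Task 5 → Task 9.

Variances on critical path: σ²_Task 2=0.444, σ²_Task 5=1.000, σ²_Task 9=2.778.
Largest is σ²_Task 9 = 2.778.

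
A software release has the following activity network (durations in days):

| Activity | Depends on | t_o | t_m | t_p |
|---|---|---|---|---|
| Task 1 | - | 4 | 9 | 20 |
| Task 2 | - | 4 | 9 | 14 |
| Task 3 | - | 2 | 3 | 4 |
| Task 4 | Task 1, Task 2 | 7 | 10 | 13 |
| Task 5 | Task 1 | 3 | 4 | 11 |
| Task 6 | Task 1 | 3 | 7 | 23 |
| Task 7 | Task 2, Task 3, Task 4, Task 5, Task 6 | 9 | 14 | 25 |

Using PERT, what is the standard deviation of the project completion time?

te_Task 1 = (4 + 4·9 + 20)/6 = 60/6 = 10; σ²_Task 1 = ((20−4)/6)² = 7.111
te_Task 2 = (4 + 4·9 + 14)/6 = 54/6 = 9; σ²_Task 2 = ((14−4)/6)² = 2.778
te_Task 3 = (2 + 4·3 + 4)/6 = 18/6 = 3; σ²_Task 3 = ((4−2)/6)² = 0.111
te_Task 4 = (7 + 4·10 + 13)/6 = 60/6 = 10; σ²_Task 4 = ((13−7)/6)² = 1.000
te_Task 5 = (3 + 4·4 + 11)/6 = 30/6 = 5; σ²_Task 5 = ((11−3)/6)² = 1.778
te_Task 6 = (3 + 4·7 + 23)/6 = 54/6 = 9; σ²_Task 6 = ((23−3)/6)² = 11.111
te_Task 7 = (9 + 4·14 + 25)/6 = 90/6 = 15; σ²_Task 7 = ((25−9)/6)² = 7.111

Forward pass:
ES_Task 1 = 0; EF_Task 1 = 10
ES_Task 2 = 0; EF_Task 2 = 9
ES_Task 3 = 0; EF_Task 3 = 3
ES_Task 4 = max(EF_Task 1=10, EF_Task 2=9) = 10; EF_Task 4 = 10+10 = 20
ES_Task 5 = 10; EF_Task 5 = 10+5 = 15
ES_Task 6 = 10; EF_Task 6 = 10+9 = 19
ES_Task 7 = max(EF_Task 2=9, EF_Task 3=3, EF_Task 4=20, EF_Task 5=15, EF_Task 6=19) = 20; EF_Task 7 = 20+15 = 35
Expected project duration μ = 35 days. Critical path: Task 1 → Task 4 → Task 7.

Variance along critical path = 7.111 + 1.000 + 7.111 = 15.222
σ = √15.222 = 3.902 days

3.90 days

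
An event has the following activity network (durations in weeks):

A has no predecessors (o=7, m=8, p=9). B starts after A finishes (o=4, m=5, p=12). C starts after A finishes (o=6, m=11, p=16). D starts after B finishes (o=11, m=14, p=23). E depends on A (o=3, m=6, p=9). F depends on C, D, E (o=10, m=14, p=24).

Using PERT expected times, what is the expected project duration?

44 weeks

te_A = (7 + 4·8 + 9)/6 = 48/6 = 8
te_B = (4 + 4·5 + 12)/6 = 36/6 = 6
te_C = (6 + 4·11 + 16)/6 = 66/6 = 11
te_D = (11 + 4·14 + 23)/6 = 90/6 = 15
te_E = (3 + 4·6 + 9)/6 = 36/6 = 6
te_F = (10 + 4·14 + 24)/6 = 90/6 = 15

Forward pass:
ES_A = 0; EF_A = 8
ES_B = 8; EF_B = 8+6 = 14
ES_C = 8; EF_C = 8+11 = 19
ES_D = 14; EF_D = 14+15 = 29
ES_E = 8; EF_E = 8+6 = 14
ES_F = max(EF_C=19, EF_D=29, EF_E=14) = 29; EF_F = 29+15 = 44
Expected project duration μ = 44 weeks. Critical path: A → B → D → F.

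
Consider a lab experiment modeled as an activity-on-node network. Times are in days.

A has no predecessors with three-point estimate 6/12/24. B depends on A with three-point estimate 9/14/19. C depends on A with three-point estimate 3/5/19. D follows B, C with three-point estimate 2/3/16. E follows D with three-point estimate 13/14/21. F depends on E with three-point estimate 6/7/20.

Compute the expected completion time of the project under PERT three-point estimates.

56 days

te_A = (6 + 4·12 + 24)/6 = 78/6 = 13
te_B = (9 + 4·14 + 19)/6 = 84/6 = 14
te_C = (3 + 4·5 + 19)/6 = 42/6 = 7
te_D = (2 + 4·3 + 16)/6 = 30/6 = 5
te_E = (13 + 4·14 + 21)/6 = 90/6 = 15
te_F = (6 + 4·7 + 20)/6 = 54/6 = 9

Forward pass:
ES_A = 0; EF_A = 13
ES_B = 13; EF_B = 13+14 = 27
ES_C = 13; EF_C = 13+7 = 20
ES_D = max(EF_B=27, EF_C=20) = 27; EF_D = 27+5 = 32
ES_E = 32; EF_E = 32+15 = 47
ES_F = 47; EF_F = 47+9 = 56
Expected project duration μ = 56 days. Critical path: A → B → D → E → F.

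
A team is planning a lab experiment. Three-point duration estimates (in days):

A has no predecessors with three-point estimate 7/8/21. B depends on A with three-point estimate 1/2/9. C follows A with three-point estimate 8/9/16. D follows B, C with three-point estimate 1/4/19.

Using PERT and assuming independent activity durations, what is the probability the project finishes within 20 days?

te_A = (7 + 4·8 + 21)/6 = 60/6 = 10; σ²_A = ((21−7)/6)² = 5.444
te_B = (1 + 4·2 + 9)/6 = 18/6 = 3; σ²_B = ((9−1)/6)² = 1.778
te_C = (8 + 4·9 + 16)/6 = 60/6 = 10; σ²_C = ((16−8)/6)² = 1.778
te_D = (1 + 4·4 + 19)/6 = 36/6 = 6; σ²_D = ((19−1)/6)² = 9.000

Forward pass:
ES_A = 0; EF_A = 10
ES_B = 10; EF_B = 10+3 = 13
ES_C = 10; EF_C = 10+10 = 20
ES_D = max(EF_B=13, EF_C=20) = 20; EF_D = 20+6 = 26
Expected project duration μ = 26 days. Critical path: A → C → D.

Variance along critical path = 5.444 + 1.778 + 9.000 = 16.222; σ = √16.222 = 4.028 days.
Z = (20 − 26) / 4.028 = -1.490
P(T ≤ 20) = Φ(-1.490) ≈ 0.068

0.068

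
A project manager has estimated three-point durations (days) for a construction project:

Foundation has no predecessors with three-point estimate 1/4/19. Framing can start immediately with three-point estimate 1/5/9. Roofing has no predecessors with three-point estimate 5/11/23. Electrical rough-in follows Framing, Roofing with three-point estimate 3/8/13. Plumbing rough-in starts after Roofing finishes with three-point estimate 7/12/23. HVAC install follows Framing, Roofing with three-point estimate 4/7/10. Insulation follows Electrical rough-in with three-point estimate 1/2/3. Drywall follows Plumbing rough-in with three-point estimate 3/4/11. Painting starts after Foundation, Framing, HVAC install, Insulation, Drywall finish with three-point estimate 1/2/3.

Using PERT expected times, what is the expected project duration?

te_Foundation = (1 + 4·4 + 19)/6 = 36/6 = 6
te_Framing = (1 + 4·5 + 9)/6 = 30/6 = 5
te_Roofing = (5 + 4·11 + 23)/6 = 72/6 = 12
te_Electrical rough-in = (3 + 4·8 + 13)/6 = 48/6 = 8
te_Plumbing rough-in = (7 + 4·12 + 23)/6 = 78/6 = 13
te_HVAC install = (4 + 4·7 + 10)/6 = 42/6 = 7
te_Insulation = (1 + 4·2 + 3)/6 = 12/6 = 2
te_Drywall = (3 + 4·4 + 11)/6 = 30/6 = 5
te_Painting = (1 + 4·2 + 3)/6 = 12/6 = 2

Forward pass:
ES_Foundation = 0; EF_Foundation = 6
ES_Framing = 0; EF_Framing = 5
ES_Roofing = 0; EF_Roofing = 12
ES_Electrical rough-in = max(EF_Framing=5, EF_Roofing=12) = 12; EF_Electrical rough-in = 12+8 = 20
ES_Plumbing rough-in = 12; EF_Plumbing rough-in = 12+13 = 25
ES_HVAC install = max(EF_Framing=5, EF_Roofing=12) = 12; EF_HVAC install = 12+7 = 19
ES_Insulation = 20; EF_Insulation = 20+2 = 22
ES_Drywall = 25; EF_Drywall = 25+5 = 30
ES_Painting = max(EF_Foundation=6, EF_Framing=5, EF_HVAC install=19, EF_Insulation=22, EF_Drywall=30) = 30; EF_Painting = 30+2 = 32
Expected project duration μ = 32 days. Critical path: Roofing → Plumbing rough-in → Drywall → Painting.

32 days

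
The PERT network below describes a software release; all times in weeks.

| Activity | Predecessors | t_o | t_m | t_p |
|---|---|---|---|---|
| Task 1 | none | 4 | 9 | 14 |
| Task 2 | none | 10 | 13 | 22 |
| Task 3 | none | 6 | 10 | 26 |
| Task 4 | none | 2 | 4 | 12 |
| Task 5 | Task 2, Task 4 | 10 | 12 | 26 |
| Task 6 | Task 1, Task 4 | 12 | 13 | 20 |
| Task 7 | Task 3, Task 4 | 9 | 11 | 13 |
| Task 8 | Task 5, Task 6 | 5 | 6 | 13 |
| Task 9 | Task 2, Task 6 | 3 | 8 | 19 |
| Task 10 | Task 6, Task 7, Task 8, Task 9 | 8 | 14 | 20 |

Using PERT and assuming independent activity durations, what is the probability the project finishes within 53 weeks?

0.835

te_Task 1 = (4 + 4·9 + 14)/6 = 54/6 = 9; σ²_Task 1 = ((14−4)/6)² = 2.778
te_Task 2 = (10 + 4·13 + 22)/6 = 84/6 = 14; σ²_Task 2 = ((22−10)/6)² = 4.000
te_Task 3 = (6 + 4·10 + 26)/6 = 72/6 = 12; σ²_Task 3 = ((26−6)/6)² = 11.111
te_Task 4 = (2 + 4·4 + 12)/6 = 30/6 = 5; σ²_Task 4 = ((12−2)/6)² = 2.778
te_Task 5 = (10 + 4·12 + 26)/6 = 84/6 = 14; σ²_Task 5 = ((26−10)/6)² = 7.111
te_Task 6 = (12 + 4·13 + 20)/6 = 84/6 = 14; σ²_Task 6 = ((20−12)/6)² = 1.778
te_Task 7 = (9 + 4·11 + 13)/6 = 66/6 = 11; σ²_Task 7 = ((13−9)/6)² = 0.444
te_Task 8 = (5 + 4·6 + 13)/6 = 42/6 = 7; σ²_Task 8 = ((13−5)/6)² = 1.778
te_Task 9 = (3 + 4·8 + 19)/6 = 54/6 = 9; σ²_Task 9 = ((19−3)/6)² = 7.111
te_Task 10 = (8 + 4·14 + 20)/6 = 84/6 = 14; σ²_Task 10 = ((20−8)/6)² = 4.000

Forward pass:
ES_Task 1 = 0; EF_Task 1 = 9
ES_Task 2 = 0; EF_Task 2 = 14
ES_Task 3 = 0; EF_Task 3 = 12
ES_Task 4 = 0; EF_Task 4 = 5
ES_Task 5 = max(EF_Task 2=14, EF_Task 4=5) = 14; EF_Task 5 = 14+14 = 28
ES_Task 6 = max(EF_Task 1=9, EF_Task 4=5) = 9; EF_Task 6 = 9+14 = 23
ES_Task 7 = max(EF_Task 3=12, EF_Task 4=5) = 12; EF_Task 7 = 12+11 = 23
ES_Task 8 = max(EF_Task 5=28, EF_Task 6=23) = 28; EF_Task 8 = 28+7 = 35
ES_Task 9 = max(EF_Task 2=14, EF_Task 6=23) = 23; EF_Task 9 = 23+9 = 32
ES_Task 10 = max(EF_Task 6=23, EF_Task 7=23, EF_Task 8=35, EF_Task 9=32) = 35; EF_Task 10 = 35+14 = 49
Expected project duration μ = 49 weeks. Critical path: Task 2 → Task 5 → Task 8 → Task 10.

Variance along critical path = 4.000 + 7.111 + 1.778 + 4.000 = 16.889; σ = √16.889 = 4.110 weeks.
Z = (53 − 49) / 4.110 = 0.973
P(T ≤ 53) = Φ(0.973) ≈ 0.835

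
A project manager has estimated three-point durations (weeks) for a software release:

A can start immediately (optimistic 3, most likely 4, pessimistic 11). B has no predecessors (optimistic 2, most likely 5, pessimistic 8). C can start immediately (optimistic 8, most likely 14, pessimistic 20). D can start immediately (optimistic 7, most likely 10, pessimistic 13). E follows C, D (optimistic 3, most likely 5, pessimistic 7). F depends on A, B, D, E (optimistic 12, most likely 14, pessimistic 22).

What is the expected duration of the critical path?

te_A = (3 + 4·4 + 11)/6 = 30/6 = 5
te_B = (2 + 4·5 + 8)/6 = 30/6 = 5
te_C = (8 + 4·14 + 20)/6 = 84/6 = 14
te_D = (7 + 4·10 + 13)/6 = 60/6 = 10
te_E = (3 + 4·5 + 7)/6 = 30/6 = 5
te_F = (12 + 4·14 + 22)/6 = 90/6 = 15

Forward pass:
ES_A = 0; EF_A = 5
ES_B = 0; EF_B = 5
ES_C = 0; EF_C = 14
ES_D = 0; EF_D = 10
ES_E = max(EF_C=14, EF_D=10) = 14; EF_E = 14+5 = 19
ES_F = max(EF_A=5, EF_B=5, EF_D=10, EF_E=19) = 19; EF_F = 19+15 = 34
Expected project duration μ = 34 weeks. Critical path: C → E → F.

34 weeks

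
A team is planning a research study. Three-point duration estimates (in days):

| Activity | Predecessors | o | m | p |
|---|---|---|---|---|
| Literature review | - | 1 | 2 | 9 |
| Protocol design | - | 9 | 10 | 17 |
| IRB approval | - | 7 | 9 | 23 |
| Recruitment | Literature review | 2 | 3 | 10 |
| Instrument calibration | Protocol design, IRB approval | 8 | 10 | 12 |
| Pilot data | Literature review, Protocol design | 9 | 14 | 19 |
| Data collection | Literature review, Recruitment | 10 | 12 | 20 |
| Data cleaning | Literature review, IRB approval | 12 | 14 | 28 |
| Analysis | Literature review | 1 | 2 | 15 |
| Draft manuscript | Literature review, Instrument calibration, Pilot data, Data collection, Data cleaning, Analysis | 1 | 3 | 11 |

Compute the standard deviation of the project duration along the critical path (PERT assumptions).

te_Literature review = (1 + 4·2 + 9)/6 = 18/6 = 3; σ²_Literature review = ((9−1)/6)² = 1.778
te_Protocol design = (9 + 4·10 + 17)/6 = 66/6 = 11; σ²_Protocol design = ((17−9)/6)² = 1.778
te_IRB approval = (7 + 4·9 + 23)/6 = 66/6 = 11; σ²_IRB approval = ((23−7)/6)² = 7.111
te_Recruitment = (2 + 4·3 + 10)/6 = 24/6 = 4; σ²_Recruitment = ((10−2)/6)² = 1.778
te_Instrument calibration = (8 + 4·10 + 12)/6 = 60/6 = 10; σ²_Instrument calibration = ((12−8)/6)² = 0.444
te_Pilot data = (9 + 4·14 + 19)/6 = 84/6 = 14; σ²_Pilot data = ((19−9)/6)² = 2.778
te_Data collection = (10 + 4·12 + 20)/6 = 78/6 = 13; σ²_Data collection = ((20−10)/6)² = 2.778
te_Data cleaning = (12 + 4·14 + 28)/6 = 96/6 = 16; σ²_Data cleaning = ((28−12)/6)² = 7.111
te_Analysis = (1 + 4·2 + 15)/6 = 24/6 = 4; σ²_Analysis = ((15−1)/6)² = 5.444
te_Draft manuscript = (1 + 4·3 + 11)/6 = 24/6 = 4; σ²_Draft manuscript = ((11−1)/6)² = 2.778

Forward pass:
ES_Literature review = 0; EF_Literature review = 3
ES_Protocol design = 0; EF_Protocol design = 11
ES_IRB approval = 0; EF_IRB approval = 11
ES_Recruitment = 3; EF_Recruitment = 3+4 = 7
ES_Instrument calibration = max(EF_Protocol design=11, EF_IRB approval=11) = 11; EF_Instrument calibration = 11+10 = 21
ES_Pilot data = max(EF_Literature review=3, EF_Protocol design=11) = 11; EF_Pilot data = 11+14 = 25
ES_Data collection = max(EF_Literature review=3, EF_Recruitment=7) = 7; EF_Data collection = 7+13 = 20
ES_Data cleaning = max(EF_Literature review=3, EF_IRB approval=11) = 11; EF_Data cleaning = 11+16 = 27
ES_Analysis = 3; EF_Analysis = 3+4 = 7
ES_Draft manuscript = max(EF_Literature review=3, EF_Instrument calibration=21, EF_Pilot data=25, EF_Data collection=20, EF_Data cleaning=27, EF_Analysis=7) = 27; EF_Draft manuscript = 27+4 = 31
Expected project duration μ = 31 days. Critical path: IRB approval → Data cleaning → Draft manuscript.

Variance along critical path = 7.111 + 7.111 + 2.778 = 17.000
σ = √17.000 = 4.123 days

4.12 days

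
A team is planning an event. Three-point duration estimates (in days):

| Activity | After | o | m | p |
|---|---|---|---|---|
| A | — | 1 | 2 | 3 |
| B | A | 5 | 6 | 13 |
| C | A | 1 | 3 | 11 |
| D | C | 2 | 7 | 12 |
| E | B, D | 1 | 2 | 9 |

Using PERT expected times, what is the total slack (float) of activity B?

te_A = (1 + 4·2 + 3)/6 = 12/6 = 2
te_B = (5 + 4·6 + 13)/6 = 42/6 = 7
te_C = (1 + 4·3 + 11)/6 = 24/6 = 4
te_D = (2 + 4·7 + 12)/6 = 42/6 = 7
te_E = (1 + 4·2 + 9)/6 = 18/6 = 3

Forward pass:
ES_A = 0; EF_A = 2
ES_B = 2; EF_B = 2+7 = 9
ES_C = 2; EF_C = 2+4 = 6
ES_D = 6; EF_D = 6+7 = 13
ES_E = max(EF_B=9, EF_D=13) = 13; EF_E = 13+3 = 16
Expected project duration μ = 16 days. Critical path: A → C → D → E.

Backward pass:
LF_E = 16; LS_E = 16−3 = 13
LF_D = LS_E = 13; LS_D = 13−7 = 6
LF_C = LS_D = 6; LS_C = 6−4 = 2
LF_B = LS_E = 13; LS_B = 13−7 = 6
LF_A = min(LS_B=6, LS_C=2) = 2; LS_A = 2−2 = 0
Slack_B = LS_B − ES_B = 6 − 2 = 4

4 days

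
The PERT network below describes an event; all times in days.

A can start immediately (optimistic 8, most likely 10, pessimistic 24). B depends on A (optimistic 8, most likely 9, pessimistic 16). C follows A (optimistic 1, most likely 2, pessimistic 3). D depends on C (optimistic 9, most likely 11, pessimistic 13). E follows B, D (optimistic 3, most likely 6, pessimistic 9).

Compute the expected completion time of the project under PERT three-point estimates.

31 days

te_A = (8 + 4·10 + 24)/6 = 72/6 = 12
te_B = (8 + 4·9 + 16)/6 = 60/6 = 10
te_C = (1 + 4·2 + 3)/6 = 12/6 = 2
te_D = (9 + 4·11 + 13)/6 = 66/6 = 11
te_E = (3 + 4·6 + 9)/6 = 36/6 = 6

Forward pass:
ES_A = 0; EF_A = 12
ES_B = 12; EF_B = 12+10 = 22
ES_C = 12; EF_C = 12+2 = 14
ES_D = 14; EF_D = 14+11 = 25
ES_E = max(EF_B=22, EF_D=25) = 25; EF_E = 25+6 = 31
Expected project duration μ = 31 days. Critical path: A → C → D → E.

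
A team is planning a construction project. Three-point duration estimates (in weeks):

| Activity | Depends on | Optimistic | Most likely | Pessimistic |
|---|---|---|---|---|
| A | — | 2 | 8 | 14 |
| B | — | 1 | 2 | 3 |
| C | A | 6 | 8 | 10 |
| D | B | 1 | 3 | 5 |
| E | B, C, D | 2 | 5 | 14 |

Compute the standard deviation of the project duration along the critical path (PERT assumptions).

te_A = (2 + 4·8 + 14)/6 = 48/6 = 8; σ²_A = ((14−2)/6)² = 4.000
te_B = (1 + 4·2 + 3)/6 = 12/6 = 2; σ²_B = ((3−1)/6)² = 0.111
te_C = (6 + 4·8 + 10)/6 = 48/6 = 8; σ²_C = ((10−6)/6)² = 0.444
te_D = (1 + 4·3 + 5)/6 = 18/6 = 3; σ²_D = ((5−1)/6)² = 0.444
te_E = (2 + 4·5 + 14)/6 = 36/6 = 6; σ²_E = ((14−2)/6)² = 4.000

Forward pass:
ES_A = 0; EF_A = 8
ES_B = 0; EF_B = 2
ES_C = 8; EF_C = 8+8 = 16
ES_D = 2; EF_D = 2+3 = 5
ES_E = max(EF_B=2, EF_C=16, EF_D=5) = 16; EF_E = 16+6 = 22
Expected project duration μ = 22 weeks. Critical path: A → C → E.

Variance along critical path = 4.000 + 0.444 + 4.000 = 8.444
σ = √8.444 = 2.906 weeks

2.91 weeks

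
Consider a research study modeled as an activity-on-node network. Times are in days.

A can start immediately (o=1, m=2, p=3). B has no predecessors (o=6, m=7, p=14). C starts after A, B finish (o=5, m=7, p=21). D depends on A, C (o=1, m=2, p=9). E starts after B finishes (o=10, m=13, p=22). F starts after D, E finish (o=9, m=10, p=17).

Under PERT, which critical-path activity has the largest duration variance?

E

te_A = (1 + 4·2 + 3)/6 = 12/6 = 2; σ²_A = ((3−1)/6)² = 0.111
te_B = (6 + 4·7 + 14)/6 = 48/6 = 8; σ²_B = ((14−6)/6)² = 1.778
te_C = (5 + 4·7 + 21)/6 = 54/6 = 9; σ²_C = ((21−5)/6)² = 7.111
te_D = (1 + 4·2 + 9)/6 = 18/6 = 3; σ²_D = ((9−1)/6)² = 1.778
te_E = (10 + 4·13 + 22)/6 = 84/6 = 14; σ²_E = ((22−10)/6)² = 4.000
te_F = (9 + 4·10 + 17)/6 = 66/6 = 11; σ²_F = ((17−9)/6)² = 1.778

Forward pass:
ES_A = 0; EF_A = 2
ES_B = 0; EF_B = 8
ES_C = max(EF_A=2, EF_B=8) = 8; EF_C = 8+9 = 17
ES_D = max(EF_A=2, EF_C=17) = 17; EF_D = 17+3 = 20
ES_E = 8; EF_E = 8+14 = 22
ES_F = max(EF_D=20, EF_E=22) = 22; EF_F = 22+11 = 33
Expected project duration μ = 33 days. Critical path: B → E → F.

Variances on critical path: σ²_B=1.778, σ²_E=4.000, σ²_F=1.778.
Largest is σ²_E = 4.000.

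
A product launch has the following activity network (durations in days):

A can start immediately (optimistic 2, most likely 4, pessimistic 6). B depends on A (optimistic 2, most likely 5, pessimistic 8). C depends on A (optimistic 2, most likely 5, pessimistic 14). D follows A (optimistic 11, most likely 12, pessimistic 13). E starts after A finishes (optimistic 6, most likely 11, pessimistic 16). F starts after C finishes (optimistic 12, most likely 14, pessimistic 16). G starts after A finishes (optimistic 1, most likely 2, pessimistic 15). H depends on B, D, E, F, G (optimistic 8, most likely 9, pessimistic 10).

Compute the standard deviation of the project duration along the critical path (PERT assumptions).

2.24 days

te_A = (2 + 4·4 + 6)/6 = 24/6 = 4; σ²_A = ((6−2)/6)² = 0.444
te_B = (2 + 4·5 + 8)/6 = 30/6 = 5; σ²_B = ((8−2)/6)² = 1.000
te_C = (2 + 4·5 + 14)/6 = 36/6 = 6; σ²_C = ((14−2)/6)² = 4.000
te_D = (11 + 4·12 + 13)/6 = 72/6 = 12; σ²_D = ((13−11)/6)² = 0.111
te_E = (6 + 4·11 + 16)/6 = 66/6 = 11; σ²_E = ((16−6)/6)² = 2.778
te_F = (12 + 4·14 + 16)/6 = 84/6 = 14; σ²_F = ((16−12)/6)² = 0.444
te_G = (1 + 4·2 + 15)/6 = 24/6 = 4; σ²_G = ((15−1)/6)² = 5.444
te_H = (8 + 4·9 + 10)/6 = 54/6 = 9; σ²_H = ((10−8)/6)² = 0.111

Forward pass:
ES_A = 0; EF_A = 4
ES_B = 4; EF_B = 4+5 = 9
ES_C = 4; EF_C = 4+6 = 10
ES_D = 4; EF_D = 4+12 = 16
ES_E = 4; EF_E = 4+11 = 15
ES_F = 10; EF_F = 10+14 = 24
ES_G = 4; EF_G = 4+4 = 8
ES_H = max(EF_B=9, EF_D=16, EF_E=15, EF_F=24, EF_G=8) = 24; EF_H = 24+9 = 33
Expected project duration μ = 33 days. Critical path: A → C → F → H.

Variance along critical path = 0.444 + 4.000 + 0.444 + 0.111 = 5.000
σ = √5.000 = 2.236 days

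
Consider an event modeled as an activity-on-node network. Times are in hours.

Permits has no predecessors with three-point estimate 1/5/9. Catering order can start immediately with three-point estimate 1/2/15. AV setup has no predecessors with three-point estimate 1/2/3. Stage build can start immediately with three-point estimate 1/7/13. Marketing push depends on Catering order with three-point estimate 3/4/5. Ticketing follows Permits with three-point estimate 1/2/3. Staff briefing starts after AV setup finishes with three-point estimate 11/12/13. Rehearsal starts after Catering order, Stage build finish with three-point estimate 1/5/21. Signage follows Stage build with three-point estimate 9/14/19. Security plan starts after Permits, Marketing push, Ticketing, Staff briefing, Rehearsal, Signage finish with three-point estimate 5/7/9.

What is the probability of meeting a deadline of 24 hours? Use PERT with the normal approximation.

te_Permits = (1 + 4·5 + 9)/6 = 30/6 = 5; σ²_Permits = ((9−1)/6)² = 1.778
te_Catering order = (1 + 4·2 + 15)/6 = 24/6 = 4; σ²_Catering order = ((15−1)/6)² = 5.444
te_AV setup = (1 + 4·2 + 3)/6 = 12/6 = 2; σ²_AV setup = ((3−1)/6)² = 0.111
te_Stage build = (1 + 4·7 + 13)/6 = 42/6 = 7; σ²_Stage build = ((13−1)/6)² = 4.000
te_Marketing push = (3 + 4·4 + 5)/6 = 24/6 = 4; σ²_Marketing push = ((5−3)/6)² = 0.111
te_Ticketing = (1 + 4·2 + 3)/6 = 12/6 = 2; σ²_Ticketing = ((3−1)/6)² = 0.111
te_Staff briefing = (11 + 4·12 + 13)/6 = 72/6 = 12; σ²_Staff briefing = ((13−11)/6)² = 0.111
te_Rehearsal = (1 + 4·5 + 21)/6 = 42/6 = 7; σ²_Rehearsal = ((21−1)/6)² = 11.111
te_Signage = (9 + 4·14 + 19)/6 = 84/6 = 14; σ²_Signage = ((19−9)/6)² = 2.778
te_Security plan = (5 + 4·7 + 9)/6 = 42/6 = 7; σ²_Security plan = ((9−5)/6)² = 0.444

Forward pass:
ES_Permits = 0; EF_Permits = 5
ES_Catering order = 0; EF_Catering order = 4
ES_AV setup = 0; EF_AV setup = 2
ES_Stage build = 0; EF_Stage build = 7
ES_Marketing push = 4; EF_Marketing push = 4+4 = 8
ES_Ticketing = 5; EF_Ticketing = 5+2 = 7
ES_Staff briefing = 2; EF_Staff briefing = 2+12 = 14
ES_Rehearsal = max(EF_Catering order=4, EF_Stage build=7) = 7; EF_Rehearsal = 7+7 = 14
ES_Signage = 7; EF_Signage = 7+14 = 21
ES_Security plan = max(EF_Permits=5, EF_Marketing push=8, EF_Ticketing=7, EF_Staff briefing=14, EF_Rehearsal=14, EF_Signage=21) = 21; EF_Security plan = 21+7 = 28
Expected project duration μ = 28 hours. Critical path: Stage build → Signage → Security plan.

Variance along critical path = 4.000 + 2.778 + 0.444 = 7.222; σ = √7.222 = 2.687 hours.
Z = (24 − 28) / 2.687 = -1.488
P(T ≤ 24) = Φ(-1.488) ≈ 0.068

0.068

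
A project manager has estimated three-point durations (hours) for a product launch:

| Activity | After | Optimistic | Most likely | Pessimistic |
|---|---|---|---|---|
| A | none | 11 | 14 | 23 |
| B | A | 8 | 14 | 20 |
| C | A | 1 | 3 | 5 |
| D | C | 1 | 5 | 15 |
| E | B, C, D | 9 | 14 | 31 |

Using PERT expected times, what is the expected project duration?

te_A = (11 + 4·14 + 23)/6 = 90/6 = 15
te_B = (8 + 4·14 + 20)/6 = 84/6 = 14
te_C = (1 + 4·3 + 5)/6 = 18/6 = 3
te_D = (1 + 4·5 + 15)/6 = 36/6 = 6
te_E = (9 + 4·14 + 31)/6 = 96/6 = 16

Forward pass:
ES_A = 0; EF_A = 15
ES_B = 15; EF_B = 15+14 = 29
ES_C = 15; EF_C = 15+3 = 18
ES_D = 18; EF_D = 18+6 = 24
ES_E = max(EF_B=29, EF_C=18, EF_D=24) = 29; EF_E = 29+16 = 45
Expected project duration μ = 45 hours. Critical path: A → B → E.

45 hours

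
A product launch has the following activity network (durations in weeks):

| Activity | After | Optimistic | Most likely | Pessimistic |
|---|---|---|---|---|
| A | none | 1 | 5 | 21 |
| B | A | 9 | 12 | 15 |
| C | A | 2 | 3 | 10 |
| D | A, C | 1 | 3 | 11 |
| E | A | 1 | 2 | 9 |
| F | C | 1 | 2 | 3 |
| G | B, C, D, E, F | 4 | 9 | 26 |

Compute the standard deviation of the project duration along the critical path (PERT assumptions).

5.06 weeks

te_A = (1 + 4·5 + 21)/6 = 42/6 = 7; σ²_A = ((21−1)/6)² = 11.111
te_B = (9 + 4·12 + 15)/6 = 72/6 = 12; σ²_B = ((15−9)/6)² = 1.000
te_C = (2 + 4·3 + 10)/6 = 24/6 = 4; σ²_C = ((10−2)/6)² = 1.778
te_D = (1 + 4·3 + 11)/6 = 24/6 = 4; σ²_D = ((11−1)/6)² = 2.778
te_E = (1 + 4·2 + 9)/6 = 18/6 = 3; σ²_E = ((9−1)/6)² = 1.778
te_F = (1 + 4·2 + 3)/6 = 12/6 = 2; σ²_F = ((3−1)/6)² = 0.111
te_G = (4 + 4·9 + 26)/6 = 66/6 = 11; σ²_G = ((26−4)/6)² = 13.444

Forward pass:
ES_A = 0; EF_A = 7
ES_B = 7; EF_B = 7+12 = 19
ES_C = 7; EF_C = 7+4 = 11
ES_D = max(EF_A=7, EF_C=11) = 11; EF_D = 11+4 = 15
ES_E = 7; EF_E = 7+3 = 10
ES_F = 11; EF_F = 11+2 = 13
ES_G = max(EF_B=19, EF_C=11, EF_D=15, EF_E=10, EF_F=13) = 19; EF_G = 19+11 = 30
Expected project duration μ = 30 weeks. Critical path: A → B → G.

Variance along critical path = 11.111 + 1.000 + 13.444 = 25.556
σ = √25.556 = 5.055 weeks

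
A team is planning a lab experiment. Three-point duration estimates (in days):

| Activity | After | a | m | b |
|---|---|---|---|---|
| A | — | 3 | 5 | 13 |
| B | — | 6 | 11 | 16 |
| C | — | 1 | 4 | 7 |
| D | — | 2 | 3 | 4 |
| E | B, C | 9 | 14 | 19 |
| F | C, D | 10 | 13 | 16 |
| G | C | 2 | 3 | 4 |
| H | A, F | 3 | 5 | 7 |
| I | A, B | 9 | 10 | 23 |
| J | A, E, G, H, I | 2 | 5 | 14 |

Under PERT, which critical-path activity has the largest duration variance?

te_A = (3 + 4·5 + 13)/6 = 36/6 = 6; σ²_A = ((13−3)/6)² = 2.778
te_B = (6 + 4·11 + 16)/6 = 66/6 = 11; σ²_B = ((16−6)/6)² = 2.778
te_C = (1 + 4·4 + 7)/6 = 24/6 = 4; σ²_C = ((7−1)/6)² = 1.000
te_D = (2 + 4·3 + 4)/6 = 18/6 = 3; σ²_D = ((4−2)/6)² = 0.111
te_E = (9 + 4·14 + 19)/6 = 84/6 = 14; σ²_E = ((19−9)/6)² = 2.778
te_F = (10 + 4·13 + 16)/6 = 78/6 = 13; σ²_F = ((16−10)/6)² = 1.000
te_G = (2 + 4·3 + 4)/6 = 18/6 = 3; σ²_G = ((4−2)/6)² = 0.111
te_H = (3 + 4·5 + 7)/6 = 30/6 = 5; σ²_H = ((7−3)/6)² = 0.444
te_I = (9 + 4·10 + 23)/6 = 72/6 = 12; σ²_I = ((23−9)/6)² = 5.444
te_J = (2 + 4·5 + 14)/6 = 36/6 = 6; σ²_J = ((14−2)/6)² = 4.000

Forward pass:
ES_A = 0; EF_A = 6
ES_B = 0; EF_B = 11
ES_C = 0; EF_C = 4
ES_D = 0; EF_D = 3
ES_E = max(EF_B=11, EF_C=4) = 11; EF_E = 11+14 = 25
ES_F = max(EF_C=4, EF_D=3) = 4; EF_F = 4+13 = 17
ES_G = 4; EF_G = 4+3 = 7
ES_H = max(EF_A=6, EF_F=17) = 17; EF_H = 17+5 = 22
ES_I = max(EF_A=6, EF_B=11) = 11; EF_I = 11+12 = 23
ES_J = max(EF_A=6, EF_E=25, EF_G=7, EF_H=22, EF_I=23) = 25; EF_J = 25+6 = 31
Expected project duration μ = 31 days. Critical path: B → E → J.

Variances on critical path: σ²_B=2.778, σ²_E=2.778, σ²_J=4.000.
Largest is σ²_J = 4.000.

J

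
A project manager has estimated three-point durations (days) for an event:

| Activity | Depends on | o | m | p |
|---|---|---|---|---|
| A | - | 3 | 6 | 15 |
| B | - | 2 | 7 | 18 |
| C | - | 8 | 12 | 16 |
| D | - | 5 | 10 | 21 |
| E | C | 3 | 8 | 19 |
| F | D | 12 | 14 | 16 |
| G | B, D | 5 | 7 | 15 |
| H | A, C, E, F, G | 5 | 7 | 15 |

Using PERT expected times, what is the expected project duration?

te_A = (3 + 4·6 + 15)/6 = 42/6 = 7
te_B = (2 + 4·7 + 18)/6 = 48/6 = 8
te_C = (8 + 4·12 + 16)/6 = 72/6 = 12
te_D = (5 + 4·10 + 21)/6 = 66/6 = 11
te_E = (3 + 4·8 + 19)/6 = 54/6 = 9
te_F = (12 + 4·14 + 16)/6 = 84/6 = 14
te_G = (5 + 4·7 + 15)/6 = 48/6 = 8
te_H = (5 + 4·7 + 15)/6 = 48/6 = 8

Forward pass:
ES_A = 0; EF_A = 7
ES_B = 0; EF_B = 8
ES_C = 0; EF_C = 12
ES_D = 0; EF_D = 11
ES_E = 12; EF_E = 12+9 = 21
ES_F = 11; EF_F = 11+14 = 25
ES_G = max(EF_B=8, EF_D=11) = 11; EF_G = 11+8 = 19
ES_H = max(EF_A=7, EF_C=12, EF_E=21, EF_F=25, EF_G=19) = 25; EF_H = 25+8 = 33
Expected project duration μ = 33 days. Critical path: D → F → H.

33 days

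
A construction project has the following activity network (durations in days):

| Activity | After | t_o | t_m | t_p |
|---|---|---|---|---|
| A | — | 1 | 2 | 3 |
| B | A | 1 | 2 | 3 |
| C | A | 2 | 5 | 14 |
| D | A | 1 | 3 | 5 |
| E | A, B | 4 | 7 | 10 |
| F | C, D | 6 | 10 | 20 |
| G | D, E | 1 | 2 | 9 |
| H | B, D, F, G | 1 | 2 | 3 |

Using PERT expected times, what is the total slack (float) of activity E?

5 days

te_A = (1 + 4·2 + 3)/6 = 12/6 = 2
te_B = (1 + 4·2 + 3)/6 = 12/6 = 2
te_C = (2 + 4·5 + 14)/6 = 36/6 = 6
te_D = (1 + 4·3 + 5)/6 = 18/6 = 3
te_E = (4 + 4·7 + 10)/6 = 42/6 = 7
te_F = (6 + 4·10 + 20)/6 = 66/6 = 11
te_G = (1 + 4·2 + 9)/6 = 18/6 = 3
te_H = (1 + 4·2 + 3)/6 = 12/6 = 2

Forward pass:
ES_A = 0; EF_A = 2
ES_B = 2; EF_B = 2+2 = 4
ES_C = 2; EF_C = 2+6 = 8
ES_D = 2; EF_D = 2+3 = 5
ES_E = max(EF_A=2, EF_B=4) = 4; EF_E = 4+7 = 11
ES_F = max(EF_C=8, EF_D=5) = 8; EF_F = 8+11 = 19
ES_G = max(EF_D=5, EF_E=11) = 11; EF_G = 11+3 = 14
ES_H = max(EF_B=4, EF_D=5, EF_F=19, EF_G=14) = 19; EF_H = 19+2 = 21
Expected project duration μ = 21 days. Critical path: A → C → F → H.

Backward pass:
LF_H = 21; LS_H = 21−2 = 19
LF_G = LS_H = 19; LS_G = 19−3 = 16
LF_F = LS_H = 19; LS_F = 19−11 = 8
LF_E = LS_G = 16; LS_E = 16−7 = 9
LF_D = min(LS_F=8, LS_G=16, LS_H=19) = 8; LS_D = 8−3 = 5
LF_C = LS_F = 8; LS_C = 8−6 = 2
LF_B = min(LS_E=9, LS_H=19) = 9; LS_B = 9−2 = 7
LF_A = min(LS_B=7, LS_C=2, LS_D=5, LS_E=9) = 2; LS_A = 2−2 = 0
Slack_E = LS_E − ES_E = 9 − 4 = 5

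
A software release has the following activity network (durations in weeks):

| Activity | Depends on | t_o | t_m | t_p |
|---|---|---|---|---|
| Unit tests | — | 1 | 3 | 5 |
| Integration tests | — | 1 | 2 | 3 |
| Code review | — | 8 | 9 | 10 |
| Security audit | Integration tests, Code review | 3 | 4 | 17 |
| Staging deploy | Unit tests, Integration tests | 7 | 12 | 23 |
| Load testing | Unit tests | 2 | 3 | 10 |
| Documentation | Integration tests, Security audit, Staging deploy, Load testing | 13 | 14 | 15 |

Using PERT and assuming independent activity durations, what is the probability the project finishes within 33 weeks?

te_Unit tests = (1 + 4·3 + 5)/6 = 18/6 = 3; σ²_Unit tests = ((5−1)/6)² = 0.444
te_Integration tests = (1 + 4·2 + 3)/6 = 12/6 = 2; σ²_Integration tests = ((3−1)/6)² = 0.111
te_Code review = (8 + 4·9 + 10)/6 = 54/6 = 9; σ²_Code review = ((10−8)/6)² = 0.111
te_Security audit = (3 + 4·4 + 17)/6 = 36/6 = 6; σ²_Security audit = ((17−3)/6)² = 5.444
te_Staging deploy = (7 + 4·12 + 23)/6 = 78/6 = 13; σ²_Staging deploy = ((23−7)/6)² = 7.111
te_Load testing = (2 + 4·3 + 10)/6 = 24/6 = 4; σ²_Load testing = ((10−2)/6)² = 1.778
te_Documentation = (13 + 4·14 + 15)/6 = 84/6 = 14; σ²_Documentation = ((15−13)/6)² = 0.111

Forward pass:
ES_Unit tests = 0; EF_Unit tests = 3
ES_Integration tests = 0; EF_Integration tests = 2
ES_Code review = 0; EF_Code review = 9
ES_Security audit = max(EF_Integration tests=2, EF_Code review=9) = 9; EF_Security audit = 9+6 = 15
ES_Staging deploy = max(EF_Unit tests=3, EF_Integration tests=2) = 3; EF_Staging deploy = 3+13 = 16
ES_Load testing = 3; EF_Load testing = 3+4 = 7
ES_Documentation = max(EF_Integration tests=2, EF_Security audit=15, EF_Staging deploy=16, EF_Load testing=7) = 16; EF_Documentation = 16+14 = 30
Expected project duration μ = 30 weeks. Critical path: Unit tests → Staging deploy → Documentation.

Variance along critical path = 0.444 + 7.111 + 0.111 = 7.667; σ = √7.667 = 2.769 weeks.
Z = (33 − 30) / 2.769 = 1.083
P(T ≤ 33) = Φ(1.083) ≈ 0.861

0.861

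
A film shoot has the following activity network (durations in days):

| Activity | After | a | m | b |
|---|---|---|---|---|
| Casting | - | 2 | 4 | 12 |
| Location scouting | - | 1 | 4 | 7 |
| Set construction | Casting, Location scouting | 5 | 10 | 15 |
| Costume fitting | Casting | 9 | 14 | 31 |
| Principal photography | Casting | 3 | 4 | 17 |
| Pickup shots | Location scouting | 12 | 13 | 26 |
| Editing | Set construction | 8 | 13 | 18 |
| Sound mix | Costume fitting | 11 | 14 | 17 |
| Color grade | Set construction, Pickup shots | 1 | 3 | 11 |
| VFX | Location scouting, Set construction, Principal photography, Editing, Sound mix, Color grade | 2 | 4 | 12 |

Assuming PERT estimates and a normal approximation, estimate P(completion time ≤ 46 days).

0.910

te_Casting = (2 + 4·4 + 12)/6 = 30/6 = 5; σ²_Casting = ((12−2)/6)² = 2.778
te_Location scouting = (1 + 4·4 + 7)/6 = 24/6 = 4; σ²_Location scouting = ((7−1)/6)² = 1.000
te_Set construction = (5 + 4·10 + 15)/6 = 60/6 = 10; σ²_Set construction = ((15−5)/6)² = 2.778
te_Costume fitting = (9 + 4·14 + 31)/6 = 96/6 = 16; σ²_Costume fitting = ((31−9)/6)² = 13.444
te_Principal photography = (3 + 4·4 + 17)/6 = 36/6 = 6; σ²_Principal photography = ((17−3)/6)² = 5.444
te_Pickup shots = (12 + 4·13 + 26)/6 = 90/6 = 15; σ²_Pickup shots = ((26−12)/6)² = 5.444
te_Editing = (8 + 4·13 + 18)/6 = 78/6 = 13; σ²_Editing = ((18−8)/6)² = 2.778
te_Sound mix = (11 + 4·14 + 17)/6 = 84/6 = 14; σ²_Sound mix = ((17−11)/6)² = 1.000
te_Color grade = (1 + 4·3 + 11)/6 = 24/6 = 4; σ²_Color grade = ((11−1)/6)² = 2.778
te_VFX = (2 + 4·4 + 12)/6 = 30/6 = 5; σ²_VFX = ((12−2)/6)² = 2.778

Forward pass:
ES_Casting = 0; EF_Casting = 5
ES_Location scouting = 0; EF_Location scouting = 4
ES_Set construction = max(EF_Casting=5, EF_Location scouting=4) = 5; EF_Set construction = 5+10 = 15
ES_Costume fitting = 5; EF_Costume fitting = 5+16 = 21
ES_Principal photography = 5; EF_Principal photography = 5+6 = 11
ES_Pickup shots = 4; EF_Pickup shots = 4+15 = 19
ES_Editing = 15; EF_Editing = 15+13 = 28
ES_Sound mix = 21; EF_Sound mix = 21+14 = 35
ES_Color grade = max(EF_Set construction=15, EF_Pickup shots=19) = 19; EF_Color grade = 19+4 = 23
ES_VFX = max(EF_Location scouting=4, EF_Set construction=15, EF_Principal photography=11, EF_Editing=28, EF_Sound mix=35, EF_Color grade=23) = 35; EF_VFX = 35+5 = 40
Expected project duration μ = 40 days. Critical path: Casting → Costume fitting → Sound mix → VFX.

Variance along critical path = 2.778 + 13.444 + 1.000 + 2.778 = 20.000; σ = √20.000 = 4.472 days.
Z = (46 − 40) / 4.472 = 1.342
P(T ≤ 46) = Φ(1.342) ≈ 0.910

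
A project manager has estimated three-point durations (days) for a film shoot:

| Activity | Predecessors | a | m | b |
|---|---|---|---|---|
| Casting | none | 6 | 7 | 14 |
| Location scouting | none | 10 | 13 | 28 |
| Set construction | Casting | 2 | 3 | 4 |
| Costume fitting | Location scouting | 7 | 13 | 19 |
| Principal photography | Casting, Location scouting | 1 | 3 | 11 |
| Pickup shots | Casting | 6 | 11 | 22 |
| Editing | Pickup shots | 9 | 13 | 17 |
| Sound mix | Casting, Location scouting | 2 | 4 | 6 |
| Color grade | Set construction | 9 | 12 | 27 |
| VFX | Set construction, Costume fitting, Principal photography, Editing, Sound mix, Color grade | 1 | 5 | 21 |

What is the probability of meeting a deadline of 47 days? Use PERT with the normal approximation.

0.933

te_Casting = (6 + 4·7 + 14)/6 = 48/6 = 8; σ²_Casting = ((14−6)/6)² = 1.778
te_Location scouting = (10 + 4·13 + 28)/6 = 90/6 = 15; σ²_Location scouting = ((28−10)/6)² = 9.000
te_Set construction = (2 + 4·3 + 4)/6 = 18/6 = 3; σ²_Set construction = ((4−2)/6)² = 0.111
te_Costume fitting = (7 + 4·13 + 19)/6 = 78/6 = 13; σ²_Costume fitting = ((19−7)/6)² = 4.000
te_Principal photography = (1 + 4·3 + 11)/6 = 24/6 = 4; σ²_Principal photography = ((11−1)/6)² = 2.778
te_Pickup shots = (6 + 4·11 + 22)/6 = 72/6 = 12; σ²_Pickup shots = ((22−6)/6)² = 7.111
te_Editing = (9 + 4·13 + 17)/6 = 78/6 = 13; σ²_Editing = ((17−9)/6)² = 1.778
te_Sound mix = (2 + 4·4 + 6)/6 = 24/6 = 4; σ²_Sound mix = ((6−2)/6)² = 0.444
te_Color grade = (9 + 4·12 + 27)/6 = 84/6 = 14; σ²_Color grade = ((27−9)/6)² = 9.000
te_VFX = (1 + 4·5 + 21)/6 = 42/6 = 7; σ²_VFX = ((21−1)/6)² = 11.111

Forward pass:
ES_Casting = 0; EF_Casting = 8
ES_Location scouting = 0; EF_Location scouting = 15
ES_Set construction = 8; EF_Set construction = 8+3 = 11
ES_Costume fitting = 15; EF_Costume fitting = 15+13 = 28
ES_Principal photography = max(EF_Casting=8, EF_Location scouting=15) = 15; EF_Principal photography = 15+4 = 19
ES_Pickup shots = 8; EF_Pickup shots = 8+12 = 20
ES_Editing = 20; EF_Editing = 20+13 = 33
ES_Sound mix = max(EF_Casting=8, EF_Location scouting=15) = 15; EF_Sound mix = 15+4 = 19
ES_Color grade = 11; EF_Color grade = 11+14 = 25
ES_VFX = max(EF_Set construction=11, EF_Costume fitting=28, EF_Principal photography=19, EF_Editing=33, EF_Sound mix=19, EF_Color grade=25) = 33; EF_VFX = 33+7 = 40
Expected project duration μ = 40 days. Critical path: Casting → Pickup shots → Editing → VFX.

Variance along critical path = 1.778 + 7.111 + 1.778 + 11.111 = 21.778; σ = √21.778 = 4.667 days.
Z = (47 − 40) / 4.667 = 1.500
P(T ≤ 47) = Φ(1.500) ≈ 0.933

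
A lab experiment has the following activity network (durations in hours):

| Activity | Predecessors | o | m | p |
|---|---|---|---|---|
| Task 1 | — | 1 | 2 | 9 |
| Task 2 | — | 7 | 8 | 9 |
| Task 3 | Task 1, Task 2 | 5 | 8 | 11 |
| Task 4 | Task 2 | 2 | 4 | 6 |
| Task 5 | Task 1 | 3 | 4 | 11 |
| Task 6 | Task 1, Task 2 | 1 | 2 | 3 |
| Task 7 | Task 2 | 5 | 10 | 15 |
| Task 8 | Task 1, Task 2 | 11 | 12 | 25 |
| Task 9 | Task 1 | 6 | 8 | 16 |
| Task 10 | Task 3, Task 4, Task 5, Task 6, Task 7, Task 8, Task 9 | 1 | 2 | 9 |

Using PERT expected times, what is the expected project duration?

te_Task 1 = (1 + 4·2 + 9)/6 = 18/6 = 3
te_Task 2 = (7 + 4·8 + 9)/6 = 48/6 = 8
te_Task 3 = (5 + 4·8 + 11)/6 = 48/6 = 8
te_Task 4 = (2 + 4·4 + 6)/6 = 24/6 = 4
te_Task 5 = (3 + 4·4 + 11)/6 = 30/6 = 5
te_Task 6 = (1 + 4·2 + 3)/6 = 12/6 = 2
te_Task 7 = (5 + 4·10 + 15)/6 = 60/6 = 10
te_Task 8 = (11 + 4·12 + 25)/6 = 84/6 = 14
te_Task 9 = (6 + 4·8 + 16)/6 = 54/6 = 9
te_Task 10 = (1 + 4·2 + 9)/6 = 18/6 = 3

Forward pass:
ES_Task 1 = 0; EF_Task 1 = 3
ES_Task 2 = 0; EF_Task 2 = 8
ES_Task 3 = max(EF_Task 1=3, EF_Task 2=8) = 8; EF_Task 3 = 8+8 = 16
ES_Task 4 = 8; EF_Task 4 = 8+4 = 12
ES_Task 5 = 3; EF_Task 5 = 3+5 = 8
ES_Task 6 = max(EF_Task 1=3, EF_Task 2=8) = 8; EF_Task 6 = 8+2 = 10
ES_Task 7 = 8; EF_Task 7 = 8+10 = 18
ES_Task 8 = max(EF_Task 1=3, EF_Task 2=8) = 8; EF_Task 8 = 8+14 = 22
ES_Task 9 = 3; EF_Task 9 = 3+9 = 12
ES_Task 10 = max(EF_Task 3=16, EF_Task 4=12, EF_Task 5=8, EF_Task 6=10, EF_Task 7=18, EF_Task 8=22, EF_Task 9=12) = 22; EF_Task 10 = 22+3 = 25
Expected project duration μ = 25 hours. Critical path: Task 2 → Task 8 → Task 10.

25 hours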